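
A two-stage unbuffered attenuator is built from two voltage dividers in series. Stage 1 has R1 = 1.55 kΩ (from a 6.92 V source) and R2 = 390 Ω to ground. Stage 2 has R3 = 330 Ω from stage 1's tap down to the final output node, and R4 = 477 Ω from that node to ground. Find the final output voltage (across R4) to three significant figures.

Stage 2 presents R3+R4 = 807.0 Ω as a load on stage 1's tap.
Stage 1's lower leg becomes R2‖(R3+R4) = 262.9 Ω, so V_mid = 6.92 × 262.9/1813 = 1.004 V.
Stage 2 is itself unloaded: V_out = V_mid × R4/(R3+R4) = 1.004 × 477/807.0 = 0.593 V.

V_out ≈ 0.593 V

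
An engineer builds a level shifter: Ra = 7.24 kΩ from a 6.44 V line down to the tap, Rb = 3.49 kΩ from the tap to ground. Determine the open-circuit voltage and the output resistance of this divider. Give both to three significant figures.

V_th is the open-circuit tap voltage: 6.44 × 3.49/(7.24 + 3.49) = 2.09 V.
With the supply zeroed, Ra and Rb appear in parallel from the tap: R_th = Ra‖Rb = (7.24 × 3.49)/10.73 = 2.35 kΩ.

V_th = 2.09 V, R_th = 2.35 kΩ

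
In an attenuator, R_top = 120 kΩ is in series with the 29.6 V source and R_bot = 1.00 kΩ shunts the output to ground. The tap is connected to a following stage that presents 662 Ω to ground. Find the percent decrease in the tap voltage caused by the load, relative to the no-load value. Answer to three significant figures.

Unloaded V = 29.6 × 1000/121000 = 0.2446 V.
Loaded: R_bot‖R_L = 398.3 Ω, giving V = 29.6 × 398.3/120400 = 0.09793 V.
Drop = (0.2446 − 0.09793) / 0.2446 = 60.0 %.

60.0 %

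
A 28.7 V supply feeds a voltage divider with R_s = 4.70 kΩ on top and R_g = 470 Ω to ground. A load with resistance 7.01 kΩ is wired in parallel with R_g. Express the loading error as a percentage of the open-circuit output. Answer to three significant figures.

The divider's output (Thévenin) resistance is R_s‖R_g = 427.3 Ω.
Fractional drop under load = R_th/(R_th + R_L) = 427.3 / (427.3 + 7010) = 0.05745.
So the output falls by 5.75 %.

5.75 %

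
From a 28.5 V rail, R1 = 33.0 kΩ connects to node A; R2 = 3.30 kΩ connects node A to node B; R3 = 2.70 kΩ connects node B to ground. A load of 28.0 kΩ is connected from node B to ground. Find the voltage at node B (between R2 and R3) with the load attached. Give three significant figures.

V ≈ 1.81 V

At node B, R3 is in parallel with the load: R3‖R_L = 2.463 kΩ.
Below node A the resistance is R2 + (R3‖R_L) = 5.763 kΩ, so V_A = 28.5 × 5.763/38.76 = 4.237 V.
Then V_B = V_A × (R3‖R_L)/(R2 + R3‖R_L) = 4.237 × 2.463/5.763 = 1.81 V.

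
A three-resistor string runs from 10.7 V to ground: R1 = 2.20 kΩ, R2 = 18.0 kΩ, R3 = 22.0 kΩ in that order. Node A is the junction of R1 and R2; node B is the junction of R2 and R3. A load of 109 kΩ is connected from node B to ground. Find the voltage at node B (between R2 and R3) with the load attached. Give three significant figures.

V ≈ 5.09 V

At node B, R3 is in parallel with the load: R3‖R_L = 18.31 kΩ.
Below node A the resistance is R2 + (R3‖R_L) = 36.31 kΩ, so V_A = 10.7 × 36.31/38.51 = 10.09 V.
Then V_B = V_A × (R3‖R_L)/(R2 + R3‖R_L) = 10.09 × 18.31/36.31 = 5.09 V.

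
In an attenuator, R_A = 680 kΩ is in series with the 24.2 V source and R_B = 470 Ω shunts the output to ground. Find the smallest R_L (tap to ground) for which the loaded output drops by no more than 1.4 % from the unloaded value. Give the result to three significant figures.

R_L(min) ≈ 33.1 kΩ

Output resistance R_th = R_A‖R_B = (680000 × 470)/680500 = 469.7 Ω.
The fractional drop is R_th/(R_th + R_L); requiring this ≤ 0.0140 gives R_L ≥ R_th(1/0.0140 − 1) = 469.7 × 70.43 = 33.1 kΩ.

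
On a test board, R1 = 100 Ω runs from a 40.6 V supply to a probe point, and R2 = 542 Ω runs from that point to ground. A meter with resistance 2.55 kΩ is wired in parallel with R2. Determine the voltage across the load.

V_out ≈ 33.2 V

The load sits in parallel with R2: R2‖R_L = (542 × 2550) / (542 + 2550) = 447.0 Ω.
V_out = 40.6 × 447.0 / (100 + 447.0) = 40.6 × 447.0/547.0 = 33.2 V.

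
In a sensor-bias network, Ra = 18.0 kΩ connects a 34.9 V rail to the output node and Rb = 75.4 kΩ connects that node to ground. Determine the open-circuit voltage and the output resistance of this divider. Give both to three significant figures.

V_th is the open-circuit tap voltage: 34.9 × 75.4/(18.0 + 75.4) = 28.2 V.
With the supply zeroed, Ra and Rb appear in parallel from the tap: R_th = Ra‖Rb = (18.0 × 75.4)/93.40 = 14.5 kΩ.

V_th = 28.2 V, R_th = 14.5 kΩ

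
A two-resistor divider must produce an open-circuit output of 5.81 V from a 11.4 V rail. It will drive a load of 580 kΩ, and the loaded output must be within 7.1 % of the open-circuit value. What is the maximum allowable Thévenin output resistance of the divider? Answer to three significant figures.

R_th ≤ 44.3 kΩ

Loading drop = R_th/(R_th + R_L) ≤ 0.0710, so R_th ≤ R_L · ε/(1−ε) = 580 kΩ × 0.0710/0.9290 = 44.3 kΩ.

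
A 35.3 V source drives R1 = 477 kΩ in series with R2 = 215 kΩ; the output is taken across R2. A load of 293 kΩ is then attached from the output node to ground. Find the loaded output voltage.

The load sits in parallel with R2: R2‖R_L = (215 × 293) / (215 + 293) = 124.0 kΩ.
V_out = 35.3 × 124.0 / (477 + 124.0) = 35.3 × 124.0/601.0 = 7.28 V.

V_out ≈ 7.28 V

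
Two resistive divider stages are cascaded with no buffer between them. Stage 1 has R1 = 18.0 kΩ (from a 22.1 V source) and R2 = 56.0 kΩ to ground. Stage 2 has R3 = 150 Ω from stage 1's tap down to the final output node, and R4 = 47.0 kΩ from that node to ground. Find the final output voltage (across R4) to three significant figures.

Stage 2 presents R3+R4 = 47150 Ω as a load on stage 1's tap.
Stage 1's lower leg becomes R2‖(R3+R4) = 25600 Ω, so V_mid = 22.1 × 25600/43600 = 12.98 V.
Stage 2 is itself unloaded: V_out = V_mid × R4/(R3+R4) = 12.98 × 47000/47150 = 12.9 V.

V_out ≈ 12.9 V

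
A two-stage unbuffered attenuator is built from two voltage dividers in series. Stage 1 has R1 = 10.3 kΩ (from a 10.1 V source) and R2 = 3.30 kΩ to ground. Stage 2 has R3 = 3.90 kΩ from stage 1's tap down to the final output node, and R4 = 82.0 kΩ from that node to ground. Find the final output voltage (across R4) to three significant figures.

Stage 2 presents R3+R4 = 85.90 kΩ as a load on stage 1's tap.
Stage 1's lower leg becomes R2‖(R3+R4) = 3.178 kΩ, so V_mid = 10.1 × 3.178/13.48 = 2.381 V.
Stage 2 is itself unloaded: V_out = V_mid × R4/(R3+R4) = 2.381 × 82.0/85.90 = 2.27 V.

V_out ≈ 2.27 V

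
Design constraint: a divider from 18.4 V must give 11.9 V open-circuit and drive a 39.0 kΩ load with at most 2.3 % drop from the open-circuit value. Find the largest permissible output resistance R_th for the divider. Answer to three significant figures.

R_th ≤ 918 Ω

Loading drop = R_th/(R_th + R_L) ≤ 0.0230, so R_th ≤ R_L · ε/(1−ε) = 39.0 kΩ × 0.0230/0.9770 = 918 Ω.
(Any R1, R2 with R2/(R1+R2) = 0.647 and R1‖R2 ≤ 918 Ω will meet the spec.)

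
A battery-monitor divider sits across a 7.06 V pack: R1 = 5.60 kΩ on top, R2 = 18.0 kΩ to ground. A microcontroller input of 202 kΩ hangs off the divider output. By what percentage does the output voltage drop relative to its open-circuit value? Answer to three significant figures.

The divider's output (Thévenin) resistance is R1‖R2 = 4.271 kΩ.
Fractional drop under load = R_th/(R_th + R_L) = 4.271 / (4.271 + 202) = 0.02071.
So the output falls by 2.07 %.

2.07 %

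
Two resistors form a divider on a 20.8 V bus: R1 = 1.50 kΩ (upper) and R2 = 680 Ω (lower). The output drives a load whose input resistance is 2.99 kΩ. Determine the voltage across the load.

V_out ≈ 5.61 V

The load sits in parallel with R2: R2‖R_L = (680 × 2990) / (680 + 2990) = 554.0 Ω.
V_out = 20.8 × 554.0 / (1500 + 554.0) = 20.8 × 554.0/2054 = 5.61 V.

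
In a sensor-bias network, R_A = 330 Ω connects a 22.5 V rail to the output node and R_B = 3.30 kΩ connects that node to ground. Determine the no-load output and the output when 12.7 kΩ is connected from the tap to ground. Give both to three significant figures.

Unloaded: 20.5 V; loaded: 20.0 V

Open-circuit: V = 22.5 × 3300/(330 + 3300) = 20.5 V.
With the load, R_B becomes R_B‖R_L = 2619 Ω, so V = 22.5 × 2619/2949 = 20.0 V.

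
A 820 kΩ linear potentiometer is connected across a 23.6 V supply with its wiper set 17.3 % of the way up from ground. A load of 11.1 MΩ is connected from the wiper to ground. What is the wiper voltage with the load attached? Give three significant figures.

V ≈ 4.04 V

The wiper splits the pot into (1−α)R = 678.1 kΩ above and αR = 141.9 kΩ below.
Lower section ‖ load = 140.1 kΩ.
V_wiper = 23.6 × 140.1/(678.1 + 140.1) = 4.04 V.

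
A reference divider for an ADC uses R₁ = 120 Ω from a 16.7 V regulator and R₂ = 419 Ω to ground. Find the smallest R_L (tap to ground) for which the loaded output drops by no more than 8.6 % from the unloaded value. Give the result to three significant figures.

Output resistance R_th = R₁‖R₂ = (120 × 419)/539.0 = 93.28 Ω.
The fractional drop is R_th/(R_th + R_L); requiring this ≤ 0.0860 gives R_L ≥ R_th(1/0.0860 − 1) = 93.28 × 10.63 = 991 Ω.

R_L(min) ≈ 991 Ω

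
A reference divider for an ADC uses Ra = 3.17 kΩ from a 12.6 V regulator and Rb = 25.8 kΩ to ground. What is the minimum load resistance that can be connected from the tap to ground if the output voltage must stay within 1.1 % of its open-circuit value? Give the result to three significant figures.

Output resistance R_th = Ra‖Rb = (3.17 × 25.8)/28.97 = 2.823 kΩ.
The fractional drop is R_th/(R_th + R_L); requiring this ≤ 0.0110 gives R_L ≥ R_th(1/0.0110 − 1) = 2.823 × 89.91 = 254 kΩ.

R_L(min) ≈ 254 kΩ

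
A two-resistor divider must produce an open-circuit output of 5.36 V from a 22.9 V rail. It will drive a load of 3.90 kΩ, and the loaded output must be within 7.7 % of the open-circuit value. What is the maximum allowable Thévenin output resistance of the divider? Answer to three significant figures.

R_th ≤ 325 Ω

Loading drop = R_th/(R_th + R_L) ≤ 0.0770, so R_th ≤ R_L · ε/(1−ε) = 3.90 kΩ × 0.0770/0.9230 = 325 Ω.
(Any R1, R2 with R2/(R1+R2) = 0.234 and R1‖R2 ≤ 325 Ω will meet the spec.)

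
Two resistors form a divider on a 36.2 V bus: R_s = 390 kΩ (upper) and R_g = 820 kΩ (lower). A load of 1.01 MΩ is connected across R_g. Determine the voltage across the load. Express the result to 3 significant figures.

The load sits in parallel with R_g: R_g‖R_L = (820 × 1010) / (820 + 1010) = 452.6 kΩ.
V_out = 36.2 × 452.6 / (390 + 452.6) = 36.2 × 452.6/842.6 = 19.4 V.
(Unloaded it would have been 24.5 V.)

V_out ≈ 19.4 V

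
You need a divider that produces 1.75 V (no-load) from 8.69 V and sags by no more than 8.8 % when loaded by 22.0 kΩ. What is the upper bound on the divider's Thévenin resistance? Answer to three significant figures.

R_th ≤ 2.12 kΩ

Loading drop = R_th/(R_th + R_L) ≤ 0.0880, so R_th ≤ R_L · ε/(1−ε) = 22.0 kΩ × 0.0880/0.9120 = 2.12 kΩ.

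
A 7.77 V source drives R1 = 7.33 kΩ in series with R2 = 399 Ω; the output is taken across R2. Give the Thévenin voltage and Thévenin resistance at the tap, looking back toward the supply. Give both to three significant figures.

V_th = 0.401 V, R_th = 378 Ω

V_th is the open-circuit tap voltage: 7.77 × 399/(7330 + 399) = 0.401 V.
With the supply zeroed, R1 and R2 appear in parallel from the tap: R_th = R1‖R2 = (7330 × 399)/7729 = 378 Ω.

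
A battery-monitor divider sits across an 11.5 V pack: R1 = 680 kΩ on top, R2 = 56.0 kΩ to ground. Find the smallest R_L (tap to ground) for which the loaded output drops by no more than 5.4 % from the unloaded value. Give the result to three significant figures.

Output resistance R_th = R1‖R2 = (680 × 56.0)/736.0 = 51.74 kΩ.
The fractional drop is R_th/(R_th + R_L); requiring this ≤ 0.0540 gives R_L ≥ R_th(1/0.0540 − 1) = 51.74 × 17.52 = 906 kΩ.

R_L(min) ≈ 906 kΩ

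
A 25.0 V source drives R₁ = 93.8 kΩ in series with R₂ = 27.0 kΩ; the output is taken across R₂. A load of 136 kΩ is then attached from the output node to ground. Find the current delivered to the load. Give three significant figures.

I_L ≈ 0.0356 mA

R₂‖R_L = 22.53 kΩ; V_out = 25.0 × 22.53/116.3 = 4.841 V.
I_L = V_out / R_L = 4.841 / 136 kΩ = 0.0356 mA.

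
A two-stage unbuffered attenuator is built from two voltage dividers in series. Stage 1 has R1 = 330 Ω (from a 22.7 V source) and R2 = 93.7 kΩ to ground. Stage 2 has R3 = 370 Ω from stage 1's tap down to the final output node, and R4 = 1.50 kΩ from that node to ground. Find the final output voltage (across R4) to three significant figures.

V_out ≈ 15.4 V

Stage 2 presents R3+R4 = 1870 Ω as a load on stage 1's tap.
Stage 1's lower leg becomes R2‖(R3+R4) = 1833 Ω, so V_mid = 22.7 × 1833/2163 = 19.24 V.
Stage 2 is itself unloaded: V_out = V_mid × R4/(R3+R4) = 19.24 × 1500/1870 = 15.4 V.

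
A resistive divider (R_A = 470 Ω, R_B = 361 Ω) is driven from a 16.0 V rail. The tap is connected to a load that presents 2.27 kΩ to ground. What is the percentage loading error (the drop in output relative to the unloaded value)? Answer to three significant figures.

8.25 %

Unloaded V = 16.0 × 361/831.0 = 6.9507 V.
Loaded: R_B‖R_L = 311.5 Ω, giving V = 16.0 × 311.5/781.5 = 6.3771 V.
Drop = (6.9507 − 6.3771) / 6.9507 = 8.25 %.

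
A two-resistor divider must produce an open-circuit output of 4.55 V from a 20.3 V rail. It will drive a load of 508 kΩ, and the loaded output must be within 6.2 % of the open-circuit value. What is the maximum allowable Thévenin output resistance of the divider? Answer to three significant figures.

Loading drop = R_th/(R_th + R_L) ≤ 0.0620, so R_th ≤ R_L · ε/(1−ε) = 508 kΩ × 0.0620/0.9380 = 33.6 kΩ.
(Any R1, R2 with R2/(R1+R2) = 0.224 and R1‖R2 ≤ 33.6 kΩ will meet the spec.)

R_th ≤ 33.6 kΩ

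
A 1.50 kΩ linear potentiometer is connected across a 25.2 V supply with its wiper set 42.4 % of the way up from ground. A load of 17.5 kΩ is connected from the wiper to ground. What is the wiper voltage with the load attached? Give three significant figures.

V ≈ 10.5 V

The wiper splits the pot into (1−α)R = 864.0 Ω above and αR = 636.0 Ω below.
Lower section ‖ load = 613.7 Ω.
V_wiper = 25.2 × 613.7/(864.0 + 613.7) = 10.5 V.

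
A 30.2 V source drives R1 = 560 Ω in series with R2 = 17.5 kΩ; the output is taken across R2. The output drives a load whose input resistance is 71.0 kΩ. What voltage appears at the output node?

V_out ≈ 29.0 V

The load sits in parallel with R2: R2‖R_L = (17500 × 71000) / (17500 + 71000) = 14040 Ω.
V_out = 30.2 × 14040 / (560 + 14040) = 30.2 × 14040/14600 = 29.0 V.
(Unloaded it would have been 29.3 V.)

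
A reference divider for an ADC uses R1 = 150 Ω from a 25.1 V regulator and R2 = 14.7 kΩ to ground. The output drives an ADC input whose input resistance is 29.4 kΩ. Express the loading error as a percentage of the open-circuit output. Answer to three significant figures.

The divider's output (Thévenin) resistance is R1‖R2 = 148.5 Ω.
Fractional drop under load = R_th/(R_th + R_L) = 148.5 / (148.5 + 29400) = 0.005025.
So the output falls by 0.503 %.

0.503 %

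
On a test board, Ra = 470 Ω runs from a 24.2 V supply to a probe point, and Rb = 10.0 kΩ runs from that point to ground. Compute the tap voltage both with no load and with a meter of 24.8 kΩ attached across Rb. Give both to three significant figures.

Open-circuit: V = 24.2 × 10000/(470 + 10000) = 23.1 V.
With the load, Rb becomes Rb‖R_L = 7126 Ω, so V = 24.2 × 7126/7596 = 22.7 V.

Unloaded: 23.1 V; loaded: 22.7 V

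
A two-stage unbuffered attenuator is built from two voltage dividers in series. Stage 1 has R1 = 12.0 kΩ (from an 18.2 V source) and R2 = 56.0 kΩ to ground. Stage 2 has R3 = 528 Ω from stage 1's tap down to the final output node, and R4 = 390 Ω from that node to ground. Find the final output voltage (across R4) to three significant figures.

Stage 2 presents R3+R4 = 918.0 Ω as a load on stage 1's tap.
Stage 1's lower leg becomes R2‖(R3+R4) = 903.2 Ω, so V_mid = 18.2 × 903.2/12900 = 1.274 V.
Stage 2 is itself unloaded: V_out = V_mid × R4/(R3+R4) = 1.274 × 390/918.0 = 0.541 V.

V_out ≈ 0.541 V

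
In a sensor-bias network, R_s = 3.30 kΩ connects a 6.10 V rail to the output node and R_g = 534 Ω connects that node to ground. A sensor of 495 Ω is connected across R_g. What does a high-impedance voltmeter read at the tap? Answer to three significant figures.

The load sits in parallel with R_g: R_g‖R_L = (534 × 495) / (534 + 495) = 256.9 Ω.
V_out = 6.10 × 256.9 / (3300 + 256.9) = 6.10 × 256.9/3557 = 0.441 V.
(Unloaded it would have been 0.850 V.)

V_out ≈ 0.441 V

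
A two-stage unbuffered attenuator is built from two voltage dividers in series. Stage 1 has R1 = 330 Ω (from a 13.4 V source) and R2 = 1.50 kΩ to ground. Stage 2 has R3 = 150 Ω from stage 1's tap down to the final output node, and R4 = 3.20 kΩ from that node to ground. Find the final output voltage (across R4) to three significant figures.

Stage 2 presents R3+R4 = 3350 Ω as a load on stage 1's tap.
Stage 1's lower leg becomes R2‖(R3+R4) = 1036 Ω, so V_mid = 13.4 × 1036/1366 = 10.16 V.
Stage 2 is itself unloaded: V_out = V_mid × R4/(R3+R4) = 10.16 × 3200/3350 = 9.71 V.

V_out ≈ 9.71 V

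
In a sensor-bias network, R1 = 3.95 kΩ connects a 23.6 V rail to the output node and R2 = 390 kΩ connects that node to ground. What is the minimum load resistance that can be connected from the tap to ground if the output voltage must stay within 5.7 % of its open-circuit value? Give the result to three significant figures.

Output resistance R_th = R1‖R2 = (3.95 × 390)/393.9 = 3.910 kΩ.
The fractional drop is R_th/(R_th + R_L); requiring this ≤ 0.0570 gives R_L ≥ R_th(1/0.0570 − 1) = 3.910 × 16.54 = 64.7 kΩ.

R_L(min) ≈ 64.7 kΩ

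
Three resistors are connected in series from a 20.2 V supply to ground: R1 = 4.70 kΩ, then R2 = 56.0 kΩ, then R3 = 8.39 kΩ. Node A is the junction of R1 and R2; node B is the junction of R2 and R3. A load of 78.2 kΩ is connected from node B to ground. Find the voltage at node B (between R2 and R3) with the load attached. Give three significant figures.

V ≈ 2.24 V

At node B, R3 is in parallel with the load: R3‖R_L = 7.577 kΩ.
Below node A the resistance is R2 + (R3‖R_L) = 63.58 kΩ, so V_A = 20.2 × 63.58/68.28 = 18.81 V.
Then V_B = V_A × (R3‖R_L)/(R2 + R3‖R_L) = 18.81 × 7.577/63.58 = 2.24 V.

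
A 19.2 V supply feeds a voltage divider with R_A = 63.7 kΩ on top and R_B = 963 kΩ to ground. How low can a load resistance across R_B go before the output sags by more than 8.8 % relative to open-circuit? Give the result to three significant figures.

R_L(min) ≈ 619 kΩ

Output resistance R_th = R_A‖R_B = (63.7 × 963)/1027 = 59.75 kΩ.
The fractional drop is R_th/(R_th + R_L); requiring this ≤ 0.0880 gives R_L ≥ R_th(1/0.0880 − 1) = 59.75 × 10.36 = 619 kΩ.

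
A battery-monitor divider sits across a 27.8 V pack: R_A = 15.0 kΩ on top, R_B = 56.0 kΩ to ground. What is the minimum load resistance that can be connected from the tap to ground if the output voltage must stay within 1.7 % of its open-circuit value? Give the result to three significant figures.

R_L(min) ≈ 684 kΩ

Output resistance R_th = R_A‖R_B = (15.0 × 56.0)/71.00 = 11.83 kΩ.
The fractional drop is R_th/(R_th + R_L); requiring this ≤ 0.0170 gives R_L ≥ R_th(1/0.0170 − 1) = 11.83 × 57.82 = 684 kΩ.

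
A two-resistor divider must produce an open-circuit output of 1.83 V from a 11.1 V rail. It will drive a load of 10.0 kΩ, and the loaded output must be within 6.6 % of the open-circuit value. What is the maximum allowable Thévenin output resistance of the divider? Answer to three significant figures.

Loading drop = R_th/(R_th + R_L) ≤ 0.0660, so R_th ≤ R_L · ε/(1−ε) = 10.0 kΩ × 0.0660/0.9340 = 707 Ω.
(Any R1, R2 with R2/(R1+R2) = 0.165 and R1‖R2 ≤ 707 Ω will meet the spec.)

R_th ≤ 707 Ω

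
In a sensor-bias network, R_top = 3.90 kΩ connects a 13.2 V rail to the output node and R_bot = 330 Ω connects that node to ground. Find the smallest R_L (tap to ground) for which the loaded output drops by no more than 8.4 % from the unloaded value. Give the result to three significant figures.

Output resistance R_th = R_top‖R_bot = (3900 × 330)/4230 = 304.3 Ω.
The fractional drop is R_th/(R_th + R_L); requiring this ≤ 0.0840 gives R_L ≥ R_th(1/0.0840 − 1) = 304.3 × 10.90 = 3.32 kΩ.

R_L(min) ≈ 3.32 kΩ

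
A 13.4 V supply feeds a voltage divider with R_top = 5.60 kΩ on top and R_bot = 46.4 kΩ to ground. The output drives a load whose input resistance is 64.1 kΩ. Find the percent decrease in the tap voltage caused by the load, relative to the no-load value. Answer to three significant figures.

7.23 %

The divider's output (Thévenin) resistance is R_top‖R_bot = 4.997 kΩ.
Fractional drop under load = R_th/(R_th + R_L) = 4.997 / (4.997 + 64.1) = 0.07232.
So the output falls by 7.23 %.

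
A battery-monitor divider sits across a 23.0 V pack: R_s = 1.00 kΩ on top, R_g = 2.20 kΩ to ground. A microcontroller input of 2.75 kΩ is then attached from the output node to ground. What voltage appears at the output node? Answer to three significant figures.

The load sits in parallel with R_g: R_g‖R_L = (2.20 × 2.75) / (2.20 + 2.75) = 1.222 kΩ.
V_out = 23.0 × 1.222 / (1.00 + 1.222) = 23.0 × 1.222/2.222 = 12.7 V.

V_out ≈ 12.7 V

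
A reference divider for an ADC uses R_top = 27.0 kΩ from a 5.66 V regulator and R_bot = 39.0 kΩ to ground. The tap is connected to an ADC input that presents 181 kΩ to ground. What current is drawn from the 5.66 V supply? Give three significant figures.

I ≈ 0.0958 mA

R_bot‖R_L = 32.09 kΩ, so the source sees R_top + R_bot‖R_L = 59.09 kΩ.
I = 5.66 V / 59.09 kΩ = 0.0958 mA.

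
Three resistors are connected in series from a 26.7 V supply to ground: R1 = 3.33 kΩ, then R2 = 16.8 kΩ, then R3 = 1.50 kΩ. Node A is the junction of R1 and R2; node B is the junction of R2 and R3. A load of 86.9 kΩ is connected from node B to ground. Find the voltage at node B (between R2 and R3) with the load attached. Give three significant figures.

V ≈ 1.82 V

At node B, R3 is in parallel with the load: R3‖R_L = 1.475 kΩ.
Below node A the resistance is R2 + (R3‖R_L) = 18.27 kΩ, so V_A = 26.7 × 18.27/21.60 = 22.58 V.
Then V_B = V_A × (R3‖R_L)/(R2 + R3‖R_L) = 22.58 × 1.475/18.27 = 1.82 V.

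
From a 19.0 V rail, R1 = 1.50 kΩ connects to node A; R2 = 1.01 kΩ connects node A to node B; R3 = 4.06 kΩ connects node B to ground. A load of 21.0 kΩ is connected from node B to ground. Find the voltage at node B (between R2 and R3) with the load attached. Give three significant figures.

V ≈ 10.9 V

At node B, R3 is in parallel with the load: R3‖R_L = 3.402 kΩ.
Below node A the resistance is R2 + (R3‖R_L) = 4.412 kΩ, so V_A = 19.0 × 4.412/5.912 = 14.18 V.
Then V_B = V_A × (R3‖R_L)/(R2 + R3‖R_L) = 14.18 × 3.402/4.412 = 10.9 V.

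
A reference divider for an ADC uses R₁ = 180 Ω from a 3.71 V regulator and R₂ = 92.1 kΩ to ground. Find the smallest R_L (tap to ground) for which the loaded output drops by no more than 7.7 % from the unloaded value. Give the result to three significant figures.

R_L(min) ≈ 2.15 kΩ

Output resistance R_th = R₁‖R₂ = (180 × 92100)/92280 = 179.6 Ω.
The fractional drop is R_th/(R_th + R_L); requiring this ≤ 0.0770 gives R_L ≥ R_th(1/0.0770 − 1) = 179.6 × 11.99 = 2.15 kΩ.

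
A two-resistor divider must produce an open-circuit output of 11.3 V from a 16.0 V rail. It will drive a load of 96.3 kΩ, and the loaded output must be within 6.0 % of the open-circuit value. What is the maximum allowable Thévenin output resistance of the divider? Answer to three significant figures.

R_th ≤ 6.15 kΩ

Loading drop = R_th/(R_th + R_L) ≤ 0.0600, so R_th ≤ R_L · ε/(1−ε) = 96.3 kΩ × 0.0600/0.9400 = 6.15 kΩ.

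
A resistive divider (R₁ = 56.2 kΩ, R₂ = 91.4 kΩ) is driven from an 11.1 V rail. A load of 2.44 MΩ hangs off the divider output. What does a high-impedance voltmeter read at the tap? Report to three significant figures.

V_out ≈ 6.78 V

The load sits in parallel with R₂: R₂‖R_L = (91.4 × 2440) / (91.4 + 2440) = 88.10 kΩ.
V_out = 11.1 × 88.10 / (56.2 + 88.10) = 11.1 × 88.10/144.3 = 6.78 V.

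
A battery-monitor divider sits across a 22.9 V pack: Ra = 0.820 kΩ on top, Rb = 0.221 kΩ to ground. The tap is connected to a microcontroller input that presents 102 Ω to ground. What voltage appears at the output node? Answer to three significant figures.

The load sits in parallel with Rb: Rb‖R_L = (221 × 102) / (221 + 102) = 69.79 Ω.
V_out = 22.9 × 69.79 / (820 + 69.79) = 22.9 × 69.79/889.8 = 1.80 V.

V_out ≈ 1.80 V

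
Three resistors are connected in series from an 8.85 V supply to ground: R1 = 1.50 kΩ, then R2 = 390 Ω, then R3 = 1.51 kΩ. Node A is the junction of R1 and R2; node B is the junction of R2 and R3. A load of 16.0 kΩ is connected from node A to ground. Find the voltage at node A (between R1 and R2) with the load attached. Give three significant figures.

V ≈ 4.70 V

Below node A the series string R2+R3 = 1900 Ω sits in parallel with the 16000 Ω load: 1698 Ω.
V_A = 8.85 × 1698/(1500 + 1698) = 4.70 V.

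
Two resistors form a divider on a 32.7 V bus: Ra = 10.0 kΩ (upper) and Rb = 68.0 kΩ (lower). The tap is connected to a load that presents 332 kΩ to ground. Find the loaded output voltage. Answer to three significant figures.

The load sits in parallel with Rb: Rb‖R_L = (68.0 × 332) / (68.0 + 332) = 56.44 kΩ.
V_out = 32.7 × 56.44 / (10.0 + 56.44) = 32.7 × 56.44/66.44 = 27.8 V.

V_out ≈ 27.8 V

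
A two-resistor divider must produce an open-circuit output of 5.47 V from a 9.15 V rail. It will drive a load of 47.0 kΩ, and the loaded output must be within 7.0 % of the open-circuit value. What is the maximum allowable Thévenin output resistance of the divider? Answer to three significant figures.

Loading drop = R_th/(R_th + R_L) ≤ 0.0700, so R_th ≤ R_L · ε/(1−ε) = 47.0 kΩ × 0.0700/0.9300 = 3.54 kΩ.

R_th ≤ 3.54 kΩ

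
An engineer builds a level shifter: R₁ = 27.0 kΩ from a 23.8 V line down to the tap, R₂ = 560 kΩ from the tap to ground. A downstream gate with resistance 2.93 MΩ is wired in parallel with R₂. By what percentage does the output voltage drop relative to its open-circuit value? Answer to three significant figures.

0.871 %

The divider's output (Thévenin) resistance is R₁‖R₂ = 25.76 kΩ.
Fractional drop under load = R_th/(R_th + R_L) = 25.76 / (25.76 + 2930) = 0.008715.
So the output falls by 0.871 %.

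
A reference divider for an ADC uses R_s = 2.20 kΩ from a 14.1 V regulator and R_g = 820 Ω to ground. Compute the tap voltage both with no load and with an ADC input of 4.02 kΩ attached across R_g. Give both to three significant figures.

Unloaded: 3.83 V; loaded: 3.33 V

Open-circuit: V = 14.1 × 820/(2200 + 820) = 3.83 V.
With the load, R_g becomes R_g‖R_L = 681.1 Ω, so V = 14.1 × 681.1/2881 = 3.33 V.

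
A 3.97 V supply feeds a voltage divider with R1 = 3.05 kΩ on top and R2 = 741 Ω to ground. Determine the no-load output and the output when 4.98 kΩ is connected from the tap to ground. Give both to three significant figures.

Unloaded: 0.776 V; loaded: 0.693 V

Open-circuit: V = 3.97 × 741/(3050 + 741) = 0.776 V.
With the load, R2 becomes R2‖R_L = 645.0 Ω, so V = 3.97 × 645.0/3695 = 0.693 V.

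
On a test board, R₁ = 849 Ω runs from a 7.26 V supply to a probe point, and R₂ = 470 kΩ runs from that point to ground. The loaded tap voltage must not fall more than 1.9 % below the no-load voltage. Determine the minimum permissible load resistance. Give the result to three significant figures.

Output resistance R_th = R₁‖R₂ = (849 × 470000)/470800 = 847.5 Ω.
The fractional drop is R_th/(R_th + R_L); requiring this ≤ 0.0190 gives R_L ≥ R_th(1/0.0190 − 1) = 847.5 × 51.63 = 43.8 kΩ.

R_L(min) ≈ 43.8 kΩ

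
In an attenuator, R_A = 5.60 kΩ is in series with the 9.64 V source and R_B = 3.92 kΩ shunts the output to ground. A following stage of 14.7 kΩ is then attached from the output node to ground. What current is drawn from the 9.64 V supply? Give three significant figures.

R_B‖R_L = 3.095 kΩ, so the source sees R_A + R_B‖R_L = 8.695 kΩ.
I = 9.64 V / 8.695 kΩ = 1.11 mA.

I ≈ 1.11 mA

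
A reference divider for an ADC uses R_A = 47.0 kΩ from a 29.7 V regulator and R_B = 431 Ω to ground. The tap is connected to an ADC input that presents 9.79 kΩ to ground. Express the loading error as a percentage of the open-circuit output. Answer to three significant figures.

4.18 %

The divider's output (Thévenin) resistance is R_A‖R_B = 427.1 Ω.
Fractional drop under load = R_th/(R_th + R_L) = 427.1 / (427.1 + 9790) = 0.04180.
So the output falls by 4.18 %.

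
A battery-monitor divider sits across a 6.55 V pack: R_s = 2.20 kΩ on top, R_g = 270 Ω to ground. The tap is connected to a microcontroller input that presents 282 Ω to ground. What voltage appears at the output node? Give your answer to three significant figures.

The load sits in parallel with R_g: R_g‖R_L = (270 × 282) / (270 + 282) = 137.9 Ω.
V_out = 6.55 × 137.9 / (2200 + 137.9) = 6.55 × 137.9/2338 = 0.386 V.

V_out ≈ 0.386 V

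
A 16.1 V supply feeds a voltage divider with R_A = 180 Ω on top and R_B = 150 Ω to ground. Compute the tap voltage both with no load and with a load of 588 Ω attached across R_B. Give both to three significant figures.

Unloaded: 7.32 V; loaded: 6.42 V

Open-circuit: V = 16.1 × 150/(180 + 150) = 7.32 V.
With the load, R_B becomes R_B‖R_L = 119.5 Ω, so V = 16.1 × 119.5/299.5 = 6.42 V.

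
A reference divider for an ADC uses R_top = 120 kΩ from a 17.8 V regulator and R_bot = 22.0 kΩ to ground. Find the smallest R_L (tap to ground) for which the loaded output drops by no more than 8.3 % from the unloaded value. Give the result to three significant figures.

R_L(min) ≈ 205 kΩ

Output resistance R_th = R_top‖R_bot = (120 × 22.0)/142.0 = 18.59 kΩ.
The fractional drop is R_th/(R_th + R_L); requiring this ≤ 0.0830 gives R_L ≥ R_th(1/0.0830 − 1) = 18.59 × 11.05 = 205 kΩ.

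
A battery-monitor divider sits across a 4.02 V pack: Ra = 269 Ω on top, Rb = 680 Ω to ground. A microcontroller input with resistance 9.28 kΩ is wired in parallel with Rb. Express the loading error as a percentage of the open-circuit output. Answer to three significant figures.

2.03 %

The divider's output (Thévenin) resistance is Ra‖Rb = 192.8 Ω.
Fractional drop under load = R_th/(R_th + R_L) = 192.8 / (192.8 + 9280) = 0.02035.
So the output falls by 2.03 %.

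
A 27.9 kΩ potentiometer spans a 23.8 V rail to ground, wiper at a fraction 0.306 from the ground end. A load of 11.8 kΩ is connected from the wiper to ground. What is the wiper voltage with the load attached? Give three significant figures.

The wiper splits the pot into (1−α)R = 19.36 kΩ above and αR = 8.537 kΩ below.
Lower section ‖ load = 4.954 kΩ.
V_wiper = 23.8 × 4.954/(19.36 + 4.954) = 4.85 V.

V ≈ 4.85 V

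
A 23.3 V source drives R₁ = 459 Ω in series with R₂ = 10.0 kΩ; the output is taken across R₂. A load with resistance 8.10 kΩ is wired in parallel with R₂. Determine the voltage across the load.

V_out ≈ 21.1 V

The load sits in parallel with R₂: R₂‖R_L = (10000 × 8100) / (10000 + 8100) = 4475 Ω.
V_out = 23.3 × 4475 / (459 + 4475) = 23.3 × 4475/4934 = 21.1 V.
(Unloaded it would have been 22.3 V.)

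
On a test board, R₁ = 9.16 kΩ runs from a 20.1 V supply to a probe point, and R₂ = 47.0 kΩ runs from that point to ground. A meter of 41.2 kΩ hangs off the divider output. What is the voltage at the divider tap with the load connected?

V_out ≈ 14.2 V

The load sits in parallel with R₂: R₂‖R_L = (47.0 × 41.2) / (47.0 + 41.2) = 21.95 kΩ.
V_out = 20.1 × 21.95 / (9.16 + 21.95) = 20.1 × 21.95/31.11 = 14.2 V.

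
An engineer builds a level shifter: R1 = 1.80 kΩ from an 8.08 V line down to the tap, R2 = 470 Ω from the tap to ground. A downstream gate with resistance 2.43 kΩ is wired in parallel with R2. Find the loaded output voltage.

V_out ≈ 1.45 V

The load sits in parallel with R2: R2‖R_L = (470 × 2430) / (470 + 2430) = 393.8 Ω.
V_out = 8.08 × 393.8 / (1800 + 393.8) = 8.08 × 393.8/2194 = 1.45 V.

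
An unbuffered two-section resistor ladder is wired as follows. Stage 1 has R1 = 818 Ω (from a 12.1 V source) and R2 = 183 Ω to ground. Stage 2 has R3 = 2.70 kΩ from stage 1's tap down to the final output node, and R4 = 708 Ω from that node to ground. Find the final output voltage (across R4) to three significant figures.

V_out ≈ 0.440 V

Stage 2 presents R3+R4 = 3408 Ω as a load on stage 1's tap.
Stage 1's lower leg becomes R2‖(R3+R4) = 173.7 Ω, so V_mid = 12.1 × 173.7/991.7 = 2.119 V.
Stage 2 is itself unloaded: V_out = V_mid × R4/(R3+R4) = 2.119 × 708/3408 = 0.440 V.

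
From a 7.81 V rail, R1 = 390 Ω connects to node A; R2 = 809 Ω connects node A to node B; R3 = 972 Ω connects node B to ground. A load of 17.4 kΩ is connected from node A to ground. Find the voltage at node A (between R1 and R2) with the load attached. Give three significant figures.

Below node A the series string R2+R3 = 1781 Ω sits in parallel with the 17400 Ω load: 1616 Ω.
V_A = 7.81 × 1616/(390 + 1616) = 6.29 V.

V ≈ 6.29 V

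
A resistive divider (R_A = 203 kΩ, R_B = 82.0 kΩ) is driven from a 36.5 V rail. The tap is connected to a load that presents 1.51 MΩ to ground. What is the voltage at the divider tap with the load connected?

The load sits in parallel with R_B: R_B‖R_L = (82.0 × 1510) / (82.0 + 1510) = 77.78 kΩ.
V_out = 36.5 × 77.78 / (203 + 77.78) = 36.5 × 77.78/280.8 = 10.1 V.
(Unloaded it would have been 10.5 V.)

V_out ≈ 10.1 V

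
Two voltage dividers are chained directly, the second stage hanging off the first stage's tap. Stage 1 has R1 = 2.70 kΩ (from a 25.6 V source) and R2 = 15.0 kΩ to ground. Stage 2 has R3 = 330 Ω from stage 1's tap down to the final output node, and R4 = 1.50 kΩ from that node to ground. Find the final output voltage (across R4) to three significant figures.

V_out ≈ 7.90 V

Stage 2 presents R3+R4 = 1830 Ω as a load on stage 1's tap.
Stage 1's lower leg becomes R2‖(R3+R4) = 1631 Ω, so V_mid = 25.6 × 1631/4331 = 9.641 V.
Stage 2 is itself unloaded: V_out = V_mid × R4/(R3+R4) = 9.641 × 1500/1830 = 7.90 V.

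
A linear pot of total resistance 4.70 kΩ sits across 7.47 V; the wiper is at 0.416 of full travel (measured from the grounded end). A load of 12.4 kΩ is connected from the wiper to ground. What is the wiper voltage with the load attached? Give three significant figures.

V ≈ 2.85 V

The wiper splits the pot into (1−α)R = 2.745 kΩ above and αR = 1.955 kΩ below.
Lower section ‖ load = 1.689 kΩ.
V_wiper = 7.47 × 1.689/(2.745 + 1.689) = 2.85 V.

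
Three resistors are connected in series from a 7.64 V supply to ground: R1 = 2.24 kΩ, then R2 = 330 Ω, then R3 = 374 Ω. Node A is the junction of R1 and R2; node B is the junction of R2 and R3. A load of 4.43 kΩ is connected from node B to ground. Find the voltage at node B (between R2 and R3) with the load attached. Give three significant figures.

At node B, R3 is in parallel with the load: R3‖R_L = 344.9 Ω.
Below node A the resistance is R2 + (R3‖R_L) = 674.9 Ω, so V_A = 7.64 × 674.9/2915 = 1.769 V.
Then V_B = V_A × (R3‖R_L)/(R2 + R3‖R_L) = 1.769 × 344.9/674.9 = 0.904 V.

V ≈ 0.904 V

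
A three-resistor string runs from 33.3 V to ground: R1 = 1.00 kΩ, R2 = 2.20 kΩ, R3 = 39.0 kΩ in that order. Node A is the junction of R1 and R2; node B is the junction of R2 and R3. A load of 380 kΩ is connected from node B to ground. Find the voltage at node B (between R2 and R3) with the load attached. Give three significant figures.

V ≈ 30.5 V

At node B, R3 is in parallel with the load: R3‖R_L = 35.37 kΩ.
Below node A the resistance is R2 + (R3‖R_L) = 37.57 kΩ, so V_A = 33.3 × 37.57/38.57 = 32.44 V.
Then V_B = V_A × (R3‖R_L)/(R2 + R3‖R_L) = 32.44 × 35.37/37.57 = 30.5 V.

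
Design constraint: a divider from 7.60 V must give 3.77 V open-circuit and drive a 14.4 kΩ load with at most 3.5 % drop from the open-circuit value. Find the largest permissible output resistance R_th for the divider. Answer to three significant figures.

R_th ≤ 522 Ω

Loading drop = R_th/(R_th + R_L) ≤ 0.0350, so R_th ≤ R_L · ε/(1−ε) = 14.4 kΩ × 0.0350/0.9650 = 522 Ω.
(Any R1, R2 with R2/(R1+R2) = 0.496 and R1‖R2 ≤ 522 Ω will meet the spec.)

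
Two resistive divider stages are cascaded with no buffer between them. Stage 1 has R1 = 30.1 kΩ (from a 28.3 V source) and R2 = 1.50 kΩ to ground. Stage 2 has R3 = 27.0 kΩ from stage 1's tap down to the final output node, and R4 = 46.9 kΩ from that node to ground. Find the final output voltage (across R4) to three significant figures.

V_out ≈ 0.836 V

Stage 2 presents R3+R4 = 73.90 kΩ as a load on stage 1's tap.
Stage 1's lower leg becomes R2‖(R3+R4) = 1.470 kΩ, so V_mid = 28.3 × 1.470/31.57 = 1.318 V.
Stage 2 is itself unloaded: V_out = V_mid × R4/(R3+R4) = 1.318 × 46.9/73.90 = 0.836 V.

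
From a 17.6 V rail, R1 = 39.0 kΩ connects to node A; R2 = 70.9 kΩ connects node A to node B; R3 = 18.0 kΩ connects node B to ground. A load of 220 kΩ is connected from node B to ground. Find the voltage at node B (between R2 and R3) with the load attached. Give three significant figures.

V ≈ 2.31 V

At node B, R3 is in parallel with the load: R3‖R_L = 16.64 kΩ.
Below node A the resistance is R2 + (R3‖R_L) = 87.54 kΩ, so V_A = 17.6 × 87.54/126.5 = 12.18 V.
Then V_B = V_A × (R3‖R_L)/(R2 + R3‖R_L) = 12.18 × 16.64/87.54 = 2.31 V.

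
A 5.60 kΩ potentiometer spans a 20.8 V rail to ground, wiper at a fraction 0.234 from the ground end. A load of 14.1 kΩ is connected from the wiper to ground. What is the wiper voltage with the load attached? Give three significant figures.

The wiper splits the pot into (1−α)R = 4.290 kΩ above and αR = 1.310 kΩ below.
Lower section ‖ load = 1.199 kΩ.
V_wiper = 20.8 × 1.199/(4.290 + 1.199) = 4.54 V.

V ≈ 4.54 V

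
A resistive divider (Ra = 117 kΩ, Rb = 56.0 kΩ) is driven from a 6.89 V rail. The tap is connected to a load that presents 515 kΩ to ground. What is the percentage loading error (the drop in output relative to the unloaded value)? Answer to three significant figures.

6.85 %

The divider's output (Thévenin) resistance is Ra‖Rb = 37.87 kΩ.
Fractional drop under load = R_th/(R_th + R_L) = 37.87 / (37.87 + 515) = 0.06850.
So the output falls by 6.85 %.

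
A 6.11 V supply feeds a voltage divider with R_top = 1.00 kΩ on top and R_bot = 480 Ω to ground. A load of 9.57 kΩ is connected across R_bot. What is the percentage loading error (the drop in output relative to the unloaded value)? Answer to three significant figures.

3.28 %

The divider's output (Thévenin) resistance is R_top‖R_bot = 324.3 Ω.
Fractional drop under load = R_th/(R_th + R_L) = 324.3 / (324.3 + 9570) = 0.03278.
So the output falls by 3.28 %.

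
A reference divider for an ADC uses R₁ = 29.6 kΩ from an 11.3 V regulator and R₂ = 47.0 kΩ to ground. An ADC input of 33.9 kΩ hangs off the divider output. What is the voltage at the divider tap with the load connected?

The load sits in parallel with R₂: R₂‖R_L = (47.0 × 33.9) / (47.0 + 33.9) = 19.69 kΩ.
V_out = 11.3 × 19.69 / (29.6 + 19.69) = 11.3 × 19.69/49.29 = 4.51 V.
(Unloaded it would have been 6.93 V.)

V_out ≈ 4.51 V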